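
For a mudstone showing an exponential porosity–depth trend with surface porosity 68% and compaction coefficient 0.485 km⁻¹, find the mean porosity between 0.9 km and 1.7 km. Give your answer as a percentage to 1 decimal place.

⟨phi⟩ = (1/(d₂−d₁)) ∫ phi₀ e^(−cd) dd = phi₀·(e^(−c·d₁) − e^(−c·d₂)) / (c·(d₂−d₁))
e^(−0.485×0.9) = 0.6463; e^(−0.485×1.7) = 0.4385
⟨phi⟩ = 0.68 × (0.6463 − 0.4385) / (0.485 × 0.8) = 0.68 × 0.5357 = 0.3643

36.4%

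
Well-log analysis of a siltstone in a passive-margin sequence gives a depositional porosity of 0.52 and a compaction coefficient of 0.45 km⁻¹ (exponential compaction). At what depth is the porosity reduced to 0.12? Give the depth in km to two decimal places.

Invert Athy's law: Z = ln(n₀/n) / c
Z = ln(0.52/0.12) / 0.45 = ln(4.333) / 0.45 = 1.4663 / 0.45 = 3.259 km

3.26 km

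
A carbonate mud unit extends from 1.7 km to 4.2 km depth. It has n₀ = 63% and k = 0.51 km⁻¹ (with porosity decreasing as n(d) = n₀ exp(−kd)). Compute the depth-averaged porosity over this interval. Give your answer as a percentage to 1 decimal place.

15.0%

⟨n⟩ = (1/(d₂−d₁)) ∫ n₀ e^(−kd) dd = n₀·(e^(−k·d₁) − e^(−k·d₂)) / (k·(d₂−d₁))
e^(−0.51×1.7) = 0.4202; e^(−0.51×4.2) = 0.1174
⟨n⟩ = 0.63 × (0.4202 − 0.1174) / (0.51 × 2.5) = 0.63 × 0.2375 = 0.1496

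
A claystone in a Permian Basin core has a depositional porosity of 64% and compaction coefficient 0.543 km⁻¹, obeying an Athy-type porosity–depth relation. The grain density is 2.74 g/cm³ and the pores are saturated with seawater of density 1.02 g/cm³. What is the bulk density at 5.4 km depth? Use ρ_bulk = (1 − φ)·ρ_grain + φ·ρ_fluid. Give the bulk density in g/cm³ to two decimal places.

Porosity at depth: φ = 0.64·exp(−0.543×5.4) = 0.64×0.0533 = 0.0341
Bulk density: ρ_b = (1−φ)ρ_g + φ·ρ_f = 0.9659×2.74 + 0.0341×1.02
       = 2.647 + 0.035 = 2.681 g/cm³

2.68 g/cm³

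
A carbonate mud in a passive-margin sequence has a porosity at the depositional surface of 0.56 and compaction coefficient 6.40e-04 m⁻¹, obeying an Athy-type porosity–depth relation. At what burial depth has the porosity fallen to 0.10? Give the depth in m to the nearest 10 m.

2690 m

Working in km (1 km = 1000 m; β in km⁻¹ = β in m⁻¹ × 1000):
Invert Athy's law: d = ln(phi₀/phi) / β
d = ln(0.56/0.1) / 0.64 = ln(5.6) / 0.64 = 1.7228 / 0.64 = 2.692 km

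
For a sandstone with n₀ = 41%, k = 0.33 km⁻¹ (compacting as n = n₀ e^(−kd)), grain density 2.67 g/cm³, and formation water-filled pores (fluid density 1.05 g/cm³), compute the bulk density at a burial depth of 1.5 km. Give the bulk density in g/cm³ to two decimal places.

2.27 g/cm³

Porosity at depth: n = 0.41·exp(−0.33×1.5) = 0.41×0.6096 = 0.2499
Bulk density: ρ_b = (1−n)ρ_g + n·ρ_f = 0.7501×2.67 + 0.2499×1.05
       = 2.003 + 0.262 = 2.265 g/cm³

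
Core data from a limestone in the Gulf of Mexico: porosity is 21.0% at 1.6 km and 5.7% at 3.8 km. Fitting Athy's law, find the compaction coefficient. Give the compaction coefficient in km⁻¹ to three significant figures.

Athy: n(d) = n₀ e^(−kd) ⇒ n₁/n₂ = e^{k(d₂−d₁)} ⇒ k = ln(n₁/n₂)/(d₂−d₁)
k = ln(0.21/0.057) / (3.8 − 1.6) = ln(3.684) / 2.2 = 1.3041 / 2.2 = 0.5928 km⁻¹

0.593 km⁻¹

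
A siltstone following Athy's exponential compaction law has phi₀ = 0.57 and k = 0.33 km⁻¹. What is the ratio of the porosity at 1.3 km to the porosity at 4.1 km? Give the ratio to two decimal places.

2.52

phi(d₁)/phi(d₂) = e^(−k·d₁)/e^(−k·d₂) = e^{k(d₂−d₁)}
= exp(0.33 × 2.8) = exp(0.924) = 2.5193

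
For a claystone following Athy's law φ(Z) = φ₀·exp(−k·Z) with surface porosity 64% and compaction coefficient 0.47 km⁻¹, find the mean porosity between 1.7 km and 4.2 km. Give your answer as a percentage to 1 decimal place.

⟨φ⟩ = (1/(Z₂−Z₁)) ∫ φ₀ e^(−kZ) dZ = φ₀·(e^(−k·Z₁) − e^(−k·Z₂)) / (k·(Z₂−Z₁))
e^(−0.47×1.7) = 0.4498; e^(−0.47×4.2) = 0.1389
⟨φ⟩ = 0.64 × (0.4498 − 0.1389) / (0.47 × 2.5) = 0.64 × 0.2646 = 0.1693

16.9%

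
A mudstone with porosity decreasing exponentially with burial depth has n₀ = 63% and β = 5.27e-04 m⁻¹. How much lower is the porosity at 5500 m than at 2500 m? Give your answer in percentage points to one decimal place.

13.4 percentage points

Working in km (1 km = 1000 m; β in km⁻¹ = β in m⁻¹ × 1000):
n(2.5) = 0.63·e^(−0.527×2.5) = 0.1687
n(5.5) = 0.63·e^(−0.527×5.5) = 0.0347
Δn = 0.1687 − 0.0347 = 0.1340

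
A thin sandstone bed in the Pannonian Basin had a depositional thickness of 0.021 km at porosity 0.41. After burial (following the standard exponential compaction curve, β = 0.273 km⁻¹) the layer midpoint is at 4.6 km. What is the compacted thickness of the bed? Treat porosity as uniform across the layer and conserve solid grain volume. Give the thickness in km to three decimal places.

Porosity at 4.6 km: phi = 0.41·exp(−0.273×4.6) = 0.1168
Solid-volume conservation: h(1−phi) = h₀(1−phi₀) ⇒ h = h₀·(1−phi₀)/(1−phi)
h = 0.021 × (1 − 0.41)/(1 − 0.1168) = 0.021 × 0.6680 = 0.0140 km

0.014 km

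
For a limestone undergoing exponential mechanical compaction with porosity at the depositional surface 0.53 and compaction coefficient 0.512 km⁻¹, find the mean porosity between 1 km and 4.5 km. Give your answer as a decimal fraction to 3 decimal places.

⟨n⟩ = (1/(d₂−d₁)) ∫ n₀ e^(−cd) dd = n₀·(e^(−c·d₁) − e^(−c·d₂)) / (c·(d₂−d₁))
e^(−0.512×1) = 0.5993; e^(−0.512×4.5) = 0.0999
⟨n⟩ = 0.53 × (0.5993 − 0.0999) / (0.512 × 3.5) = 0.53 × 0.2787 = 0.1477

0.148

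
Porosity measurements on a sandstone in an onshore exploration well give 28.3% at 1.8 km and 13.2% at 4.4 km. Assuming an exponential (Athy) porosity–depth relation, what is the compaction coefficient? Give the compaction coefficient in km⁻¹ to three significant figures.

Athy: φ(d) = φ₀ e^(−βd) ⇒ φ₁/φ₂ = e^{β(d₂−d₁)} ⇒ β = ln(φ₁/φ₂)/(d₂−d₁)
β = ln(0.283/0.132) / (4.4 − 1.8) = ln(2.144) / 2.6 = 0.7626 / 2.6 = 0.2933 km⁻¹

0.293 km⁻¹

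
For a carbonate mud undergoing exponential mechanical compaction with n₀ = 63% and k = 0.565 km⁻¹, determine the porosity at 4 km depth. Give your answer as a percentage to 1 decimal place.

n = n₀·exp(−k·Z) = 0.63 × exp(−0.565 × 4) = 0.63 × exp(−2.26)
  = 0.63 × 0.1044 = 0.0657

6.6%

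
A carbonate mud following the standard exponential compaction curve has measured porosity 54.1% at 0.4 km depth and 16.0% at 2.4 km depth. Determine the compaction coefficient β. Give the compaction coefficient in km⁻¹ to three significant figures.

0.609 km⁻¹

Athy: n(Z) = n₀ e^(−βZ) ⇒ n₁/n₂ = e^{β(Z₂−Z₁)} ⇒ β = ln(n₁/n₂)/(Z₂−Z₁)
β = ln(0.541/0.16) / (2.4 − 0.4) = ln(3.381) / 2 = 1.2182 / 2 = 0.6091 km⁻¹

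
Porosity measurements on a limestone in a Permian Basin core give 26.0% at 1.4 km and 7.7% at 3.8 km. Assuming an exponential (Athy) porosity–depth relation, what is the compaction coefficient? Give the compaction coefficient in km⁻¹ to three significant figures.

0.507 km⁻¹

Athy: phi(z) = phi₀ e^(−βz) ⇒ phi₁/phi₂ = e^{β(z₂−z₁)} ⇒ β = ln(phi₁/phi₂)/(z₂−z₁)
β = ln(0.26/0.077) / (3.8 − 1.4) = ln(3.377) / 2.4 = 1.2169 / 2.4 = 0.507 km⁻¹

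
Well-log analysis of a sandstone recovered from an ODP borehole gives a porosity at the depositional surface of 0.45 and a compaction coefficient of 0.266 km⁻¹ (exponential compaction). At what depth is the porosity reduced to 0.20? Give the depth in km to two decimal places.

Invert Athy's law: d = ln(φ₀/φ) / k
d = ln(0.45/0.2) / 0.266 = ln(2.25) / 0.266 = 0.8109 / 0.266 = 3.049 km

3.05 km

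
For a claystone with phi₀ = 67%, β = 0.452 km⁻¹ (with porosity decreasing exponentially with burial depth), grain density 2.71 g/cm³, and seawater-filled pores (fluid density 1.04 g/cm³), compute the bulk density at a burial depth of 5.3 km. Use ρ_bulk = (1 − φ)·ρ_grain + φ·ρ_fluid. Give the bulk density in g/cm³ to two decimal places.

2.61 g/cm³

Porosity at depth: phi = 0.67·exp(−0.452×5.3) = 0.67×0.0911 = 0.0610
Bulk density: ρ_b = (1−phi)ρ_g + phi·ρ_f = 0.9390×2.71 + 0.0610×1.04
       = 2.545 + 0.063 = 2.608 g/cm³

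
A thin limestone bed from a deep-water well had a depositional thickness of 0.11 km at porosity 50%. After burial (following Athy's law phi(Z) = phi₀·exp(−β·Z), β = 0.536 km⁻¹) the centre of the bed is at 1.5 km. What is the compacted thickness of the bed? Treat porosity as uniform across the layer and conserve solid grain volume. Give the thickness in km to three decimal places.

0.071 km

Porosity at 1.5 km: phi = 0.5·exp(−0.536×1.5) = 0.2238
Solid-volume conservation: h(1−phi) = h₀(1−phi₀) ⇒ h = h₀·(1−phi₀)/(1−phi)
h = 0.11 × (1 − 0.5)/(1 − 0.2238) = 0.11 × 0.6441 = 0.0709 km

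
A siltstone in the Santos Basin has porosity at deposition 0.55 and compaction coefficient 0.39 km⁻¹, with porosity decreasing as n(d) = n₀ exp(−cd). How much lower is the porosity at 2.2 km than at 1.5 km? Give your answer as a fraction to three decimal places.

n(1.5) = 0.55·e^(−0.39×1.5) = 0.3064
n(2.2) = 0.55·e^(−0.39×2.2) = 0.2332
Δn = 0.3064 − 0.2332 = 0.0732

0.073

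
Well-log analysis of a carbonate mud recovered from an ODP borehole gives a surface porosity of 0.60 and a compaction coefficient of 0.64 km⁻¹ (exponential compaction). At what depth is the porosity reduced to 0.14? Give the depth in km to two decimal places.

Invert Athy's law: d = ln(n₀/n) / k
d = ln(0.6/0.14) / 0.64 = ln(4.286) / 0.64 = 1.4553 / 0.64 = 2.274 km

2.27 km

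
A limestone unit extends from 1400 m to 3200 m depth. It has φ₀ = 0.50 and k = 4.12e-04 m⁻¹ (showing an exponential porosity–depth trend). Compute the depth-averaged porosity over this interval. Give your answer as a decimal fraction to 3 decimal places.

0.198

Working in km (1 km = 1000 m; k in km⁻¹ = k in m⁻¹ × 1000):
⟨φ⟩ = (1/(d₂−d₁)) ∫ φ₀ e^(−kd) dd = φ₀·(e^(−k·d₁) − e^(−k·d₂)) / (k·(d₂−d₁))
e^(−0.412×1.4) = 0.5617; e^(−0.412×3.2) = 0.2676
⟨φ⟩ = 0.5 × (0.5617 − 0.2676) / (0.412 × 1.8) = 0.5 × 0.3966 = 0.1983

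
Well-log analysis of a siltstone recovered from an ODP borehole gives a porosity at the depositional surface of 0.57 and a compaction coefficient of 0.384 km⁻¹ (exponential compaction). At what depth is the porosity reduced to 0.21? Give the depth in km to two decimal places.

Invert Athy's law: z = ln(φ₀/φ) / c
z = ln(0.57/0.21) / 0.384 = ln(2.714) / 0.384 = 0.9985 / 0.384 = 2.600 km

2.60 km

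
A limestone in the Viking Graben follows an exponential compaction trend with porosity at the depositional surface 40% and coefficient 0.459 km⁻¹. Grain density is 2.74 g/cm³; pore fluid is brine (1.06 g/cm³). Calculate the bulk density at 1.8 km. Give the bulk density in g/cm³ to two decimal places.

2.45 g/cm³

Porosity at depth: n = 0.4·exp(−0.459×1.8) = 0.4×0.4377 = 0.1751
Bulk density: ρ_b = (1−n)ρ_g + n·ρ_f = 0.8249×2.74 + 0.1751×1.06
       = 2.260 + 0.186 = 2.446 g/cm³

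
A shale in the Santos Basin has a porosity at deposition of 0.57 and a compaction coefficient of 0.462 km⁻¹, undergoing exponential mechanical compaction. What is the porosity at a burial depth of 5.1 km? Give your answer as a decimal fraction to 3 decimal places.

phi = phi₀·exp(−β·d) = 0.57 × exp(−0.462 × 5.1) = 0.57 × exp(−2.356)
  = 0.57 × 0.0948 = 0.0540

0.054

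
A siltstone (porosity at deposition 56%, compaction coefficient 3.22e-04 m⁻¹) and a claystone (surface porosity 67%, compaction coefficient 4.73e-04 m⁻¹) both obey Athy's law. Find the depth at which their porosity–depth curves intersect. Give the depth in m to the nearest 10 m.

Working in km (1 km = 1000 m; k in km⁻¹ = k in m⁻¹ × 1000):
Set phi₀ₐ e^(−kₐz) = phi₀ᵦ e^(−kᵦz) ⇒ ln(phi₀ₐ/phi₀ᵦ) = (kₐ − kᵦ)·z
z = ln(0.56/0.67) / (0.322 − 0.473) = -0.1793 / -0.151 = 1.188 km

1190 m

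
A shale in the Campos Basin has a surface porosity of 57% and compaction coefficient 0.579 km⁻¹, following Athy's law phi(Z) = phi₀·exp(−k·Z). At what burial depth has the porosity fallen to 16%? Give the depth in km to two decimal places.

Invert Athy's law: Z = ln(phi₀/phi) / k
Z = ln(0.57/0.16) / 0.579 = ln(3.562) / 0.579 = 1.2705 / 0.579 = 2.194 km

2.19 km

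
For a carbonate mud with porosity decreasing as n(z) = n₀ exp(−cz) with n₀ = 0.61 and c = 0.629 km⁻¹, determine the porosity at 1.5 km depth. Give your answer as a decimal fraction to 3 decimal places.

n = n₀·exp(−c·z) = 0.61 × exp(−0.629 × 1.5) = 0.61 × exp(−0.9435)
  = 0.61 × 0.3893 = 0.2375

0.237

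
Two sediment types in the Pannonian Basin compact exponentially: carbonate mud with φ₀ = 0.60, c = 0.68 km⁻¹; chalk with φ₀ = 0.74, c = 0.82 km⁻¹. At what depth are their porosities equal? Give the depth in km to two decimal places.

Set φ₀ₐ e^(−cₐZ) = φ₀ᵦ e^(−cᵦZ) ⇒ ln(φ₀ₐ/φ₀ᵦ) = (cₐ − cᵦ)·Z
Z = ln(0.6/0.74) / (0.68 − 0.82) = -0.2097 / -0.14 = 1.498 km

1.50 km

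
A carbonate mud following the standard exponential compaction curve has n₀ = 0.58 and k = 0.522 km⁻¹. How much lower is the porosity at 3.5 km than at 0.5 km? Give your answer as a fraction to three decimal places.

n(0.5) = 0.58·e^(−0.522×0.5) = 0.4468
n(3.5) = 0.58·e^(−0.522×3.5) = 0.0933
Δn = 0.4468 − 0.0933 = 0.3534

0.353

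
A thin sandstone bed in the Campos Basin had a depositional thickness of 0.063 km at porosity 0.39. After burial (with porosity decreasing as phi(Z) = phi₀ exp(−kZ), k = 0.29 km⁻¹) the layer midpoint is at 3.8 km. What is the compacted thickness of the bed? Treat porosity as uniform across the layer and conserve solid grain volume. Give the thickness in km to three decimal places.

0.044 km

Porosity at 3.8 km: phi = 0.39·exp(−0.29×3.8) = 0.1296
Solid-volume conservation: h(1−phi) = h₀(1−phi₀) ⇒ h = h₀·(1−phi₀)/(1−phi)
h = 0.063 × (1 − 0.39)/(1 − 0.1296) = 0.063 × 0.7008 = 0.0442 km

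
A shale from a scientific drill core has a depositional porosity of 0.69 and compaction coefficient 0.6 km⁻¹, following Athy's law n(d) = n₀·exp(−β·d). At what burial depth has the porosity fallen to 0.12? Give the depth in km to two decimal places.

2.92 km

Invert Athy's law: d = ln(n₀/n) / β
d = ln(0.69/0.12) / 0.6 = ln(5.75) / 0.6 = 1.7492 / 0.6 = 2.915 km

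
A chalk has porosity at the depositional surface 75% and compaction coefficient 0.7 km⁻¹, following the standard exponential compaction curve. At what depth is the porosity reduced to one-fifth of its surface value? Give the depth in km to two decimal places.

phi/phi₀ = 1/5 ⇒ exp(−β·d) = 1/5 ⇒ d = ln(5) / β
d = 1.6094 / 0.7 = 2.299 km

2.30 km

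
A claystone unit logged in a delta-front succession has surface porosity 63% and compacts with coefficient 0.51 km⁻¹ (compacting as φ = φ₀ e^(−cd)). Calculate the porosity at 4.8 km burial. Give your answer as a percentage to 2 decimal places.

5.45%

φ = φ₀·exp(−c·d) = 0.63 × exp(−0.51 × 4.8) = 0.63 × exp(−2.448)
  = 0.63 × 0.0865 = 0.0545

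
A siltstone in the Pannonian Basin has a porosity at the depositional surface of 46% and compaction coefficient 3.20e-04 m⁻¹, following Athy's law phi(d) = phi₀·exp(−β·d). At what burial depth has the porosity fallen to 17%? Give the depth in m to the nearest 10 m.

Working in km (1 km = 1000 m; β in km⁻¹ = β in m⁻¹ × 1000):
Invert Athy's law: d = ln(phi₀/phi) / β
d = ln(0.46/0.17) / 0.32 = ln(2.706) / 0.32 = 0.9954 / 0.32 = 3.111 km

3110 m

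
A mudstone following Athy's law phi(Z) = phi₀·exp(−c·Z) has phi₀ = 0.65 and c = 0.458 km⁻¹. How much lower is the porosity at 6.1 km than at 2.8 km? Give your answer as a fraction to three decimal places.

phi(2.8) = 0.65·e^(−0.458×2.8) = 0.1803
phi(6.1) = 0.65·e^(−0.458×6.1) = 0.0398
Δphi = 0.1803 − 0.0398 = 0.1405

0.141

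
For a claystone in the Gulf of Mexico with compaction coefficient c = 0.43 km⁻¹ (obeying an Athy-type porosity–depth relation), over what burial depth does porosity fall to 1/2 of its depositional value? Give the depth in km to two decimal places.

n/n₀ = 1/2 ⇒ exp(−c·z) = 1/2 ⇒ z = ln(2) / c
z = 0.6931 / 0.43 = 1.612 km

1.61 km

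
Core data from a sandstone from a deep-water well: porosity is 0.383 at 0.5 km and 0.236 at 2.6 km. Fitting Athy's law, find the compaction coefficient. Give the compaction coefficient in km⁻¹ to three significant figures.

0.231 km⁻¹

Athy: n(d) = n₀ e^(−kd) ⇒ n₁/n₂ = e^{k(d₂−d₁)} ⇒ k = ln(n₁/n₂)/(d₂−d₁)
k = ln(0.383/0.236) / (2.6 − 0.5) = ln(1.623) / 2.1 = 0.4842 / 2.1 = 0.2306 km⁻¹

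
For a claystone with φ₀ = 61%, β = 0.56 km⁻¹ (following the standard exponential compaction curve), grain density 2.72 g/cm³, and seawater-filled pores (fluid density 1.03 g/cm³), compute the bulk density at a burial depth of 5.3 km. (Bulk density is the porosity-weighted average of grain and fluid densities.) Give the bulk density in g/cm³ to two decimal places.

2.67 g/cm³

Porosity at depth: φ = 0.61·exp(−0.56×5.3) = 0.61×0.0514 = 0.0314
Bulk density: ρ_b = (1−φ)ρ_g + φ·ρ_f = 0.9686×2.72 + 0.0314×1.03
       = 2.635 + 0.032 = 2.667 g/cm³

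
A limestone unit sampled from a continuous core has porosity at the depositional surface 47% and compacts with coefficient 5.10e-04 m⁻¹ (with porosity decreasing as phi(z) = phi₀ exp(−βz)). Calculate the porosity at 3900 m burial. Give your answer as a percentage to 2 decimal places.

6.43%

Working in km (1 km = 1000 m; β in km⁻¹ = β in m⁻¹ × 1000):
phi = phi₀·exp(−β·z) = 0.47 × exp(−0.51 × 3.9) = 0.47 × exp(−1.989)
  = 0.47 × 0.1368 = 0.0643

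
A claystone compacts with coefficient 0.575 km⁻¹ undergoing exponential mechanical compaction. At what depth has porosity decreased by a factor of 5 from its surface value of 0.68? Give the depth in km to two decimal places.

2.80 km

n/n₀ = 1/5 ⇒ exp(−β·Z) = 1/5 ⇒ Z = ln(5) / β
Z = 1.6094 / 0.575 = 2.799 km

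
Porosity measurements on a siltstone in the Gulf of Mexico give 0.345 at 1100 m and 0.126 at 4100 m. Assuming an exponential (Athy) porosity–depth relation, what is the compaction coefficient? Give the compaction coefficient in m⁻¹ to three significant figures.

0.000336 m⁻¹

Working in km (1 km = 1000 m; c in km⁻¹ = c in m⁻¹ × 1000):
Athy: n(z) = n₀ e^(−cz) ⇒ n₁/n₂ = e^{c(z₂−z₁)} ⇒ c = ln(n₁/n₂)/(z₂−z₁)
c = ln(0.345/0.126) / (4.1 − 1.1) = ln(2.738) / 3 = 1.0073 / 3 = 0.3358 km⁻¹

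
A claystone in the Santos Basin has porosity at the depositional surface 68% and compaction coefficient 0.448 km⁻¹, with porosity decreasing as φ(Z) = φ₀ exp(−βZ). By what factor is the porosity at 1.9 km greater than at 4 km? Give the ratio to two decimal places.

2.56

φ(Z₁)/φ(Z₂) = e^(−β·Z₁)/e^(−β·Z₂) = e^{β(Z₂−Z₁)}
= exp(0.448 × 2.1) = exp(0.9408) = 2.5620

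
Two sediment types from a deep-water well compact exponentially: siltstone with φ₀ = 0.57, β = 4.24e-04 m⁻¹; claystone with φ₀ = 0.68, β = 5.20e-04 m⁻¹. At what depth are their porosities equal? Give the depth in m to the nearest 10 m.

Working in km (1 km = 1000 m; β in km⁻¹ = β in m⁻¹ × 1000):
Set φ₀ₐ e^(−βₐZ) = φ₀ᵦ e^(−βᵦZ) ⇒ ln(φ₀ₐ/φ₀ᵦ) = (βₐ − βᵦ)·Z
Z = ln(0.57/0.68) / (0.424 − 0.52) = -0.1765 / -0.096 = 1.838 km

1840 m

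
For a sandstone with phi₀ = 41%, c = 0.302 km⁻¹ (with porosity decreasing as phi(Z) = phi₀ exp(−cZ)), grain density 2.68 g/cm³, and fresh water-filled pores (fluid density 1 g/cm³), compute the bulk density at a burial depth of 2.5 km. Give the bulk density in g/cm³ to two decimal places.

2.36 g/cm³

Porosity at depth: phi = 0.41·exp(−0.302×2.5) = 0.41×0.4700 = 0.1927
Bulk density: ρ_b = (1−phi)ρ_g + phi·ρ_f = 0.8073×2.68 + 0.1927×1
       = 2.164 + 0.193 = 2.356 g/cm³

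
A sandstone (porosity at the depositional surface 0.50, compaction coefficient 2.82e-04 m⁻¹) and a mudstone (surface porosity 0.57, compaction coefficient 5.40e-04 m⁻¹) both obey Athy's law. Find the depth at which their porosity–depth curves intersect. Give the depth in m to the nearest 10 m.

510 m

Working in km (1 km = 1000 m; k in km⁻¹ = k in m⁻¹ × 1000):
Set n₀ₐ e^(−kₐz) = n₀ᵦ e^(−kᵦz) ⇒ ln(n₀ₐ/n₀ᵦ) = (kₐ − kᵦ)·z
z = ln(0.5/0.57) / (0.282 − 0.54) = -0.1310 / -0.258 = 0.508 km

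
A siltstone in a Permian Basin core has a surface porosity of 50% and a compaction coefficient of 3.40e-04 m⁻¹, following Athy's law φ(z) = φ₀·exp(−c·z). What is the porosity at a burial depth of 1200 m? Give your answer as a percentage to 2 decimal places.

33.25%

Working in km (1 km = 1000 m; c in km⁻¹ = c in m⁻¹ × 1000):
φ = φ₀·exp(−c·z) = 0.5 × exp(−0.34 × 1.2) = 0.5 × exp(−0.408)
  = 0.5 × 0.6650 = 0.3325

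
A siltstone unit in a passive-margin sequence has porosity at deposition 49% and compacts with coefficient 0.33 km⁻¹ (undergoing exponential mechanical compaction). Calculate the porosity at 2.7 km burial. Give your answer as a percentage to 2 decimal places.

φ = φ₀·exp(−k·d) = 0.49 × exp(−0.33 × 2.7) = 0.49 × exp(−0.891)
  = 0.49 × 0.4102 = 0.2010

20.10%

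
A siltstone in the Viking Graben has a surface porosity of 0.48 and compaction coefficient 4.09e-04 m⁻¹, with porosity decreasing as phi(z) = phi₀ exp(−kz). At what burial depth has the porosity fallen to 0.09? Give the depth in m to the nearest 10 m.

4090 m

Working in km (1 km = 1000 m; k in km⁻¹ = k in m⁻¹ × 1000):
Invert Athy's law: z = ln(phi₀/phi) / k
z = ln(0.48/0.09) / 0.409 = ln(5.333) / 0.409 = 1.6740 / 0.409 = 4.093 km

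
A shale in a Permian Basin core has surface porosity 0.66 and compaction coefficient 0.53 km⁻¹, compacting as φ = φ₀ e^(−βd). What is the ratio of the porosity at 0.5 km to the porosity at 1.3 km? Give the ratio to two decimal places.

φ(d₁)/φ(d₂) = e^(−β·d₁)/e^(−β·d₂) = e^{β(d₂−d₁)}
= exp(0.53 × 0.8) = exp(0.424) = 1.5281

1.53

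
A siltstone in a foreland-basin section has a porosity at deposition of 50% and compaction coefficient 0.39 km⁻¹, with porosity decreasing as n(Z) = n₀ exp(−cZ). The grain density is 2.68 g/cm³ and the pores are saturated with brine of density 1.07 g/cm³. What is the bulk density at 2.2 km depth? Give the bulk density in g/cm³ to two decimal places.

Porosity at depth: n = 0.5·exp(−0.39×2.2) = 0.5×0.4240 = 0.2120
Bulk density: ρ_b = (1−n)ρ_g + n·ρ_f = 0.7880×2.68 + 0.2120×1.07
       = 2.112 + 0.227 = 2.339 g/cm³

2.34 g/cm³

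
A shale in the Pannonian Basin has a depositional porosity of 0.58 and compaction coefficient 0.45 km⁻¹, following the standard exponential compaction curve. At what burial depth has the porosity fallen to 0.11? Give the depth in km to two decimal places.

Invert Athy's law: Z = ln(phi₀/phi) / β
Z = ln(0.58/0.11) / 0.45 = ln(5.273) / 0.45 = 1.6625 / 0.45 = 3.695 km

3.69 km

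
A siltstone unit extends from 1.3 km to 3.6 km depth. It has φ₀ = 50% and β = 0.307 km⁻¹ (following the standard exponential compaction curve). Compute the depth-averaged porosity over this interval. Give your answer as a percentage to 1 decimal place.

⟨φ⟩ = (1/(z₂−z₁)) ∫ φ₀ e^(−βz) dz = φ₀·(e^(−β·z₁) − e^(−β·z₂)) / (β·(z₂−z₁))
e^(−0.307×1.3) = 0.6709; e^(−0.307×3.6) = 0.3311
⟨φ⟩ = 0.5 × (0.6709 − 0.3311) / (0.307 × 2.3) = 0.5 × 0.4812 = 0.2406

24.1%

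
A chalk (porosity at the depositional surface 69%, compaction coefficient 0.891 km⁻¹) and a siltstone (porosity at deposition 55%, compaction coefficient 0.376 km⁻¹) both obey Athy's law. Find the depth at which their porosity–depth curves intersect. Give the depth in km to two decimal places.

Set φ₀ₐ e^(−kₐd) = φ₀ᵦ e^(−kᵦd) ⇒ ln(φ₀ₐ/φ₀ᵦ) = (kₐ − kᵦ)·d
d = ln(0.69/0.55) / (0.891 − 0.376) = 0.2268 / 0.515 = 0.440 km

0.44 km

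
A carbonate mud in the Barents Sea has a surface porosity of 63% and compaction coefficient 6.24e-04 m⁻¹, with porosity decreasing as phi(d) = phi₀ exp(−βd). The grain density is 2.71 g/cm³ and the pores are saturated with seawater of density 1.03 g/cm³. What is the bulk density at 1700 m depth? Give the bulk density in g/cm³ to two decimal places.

Working in km (1 km = 1000 m; β in km⁻¹ = β in m⁻¹ × 1000):
Porosity at depth: phi = 0.63·exp(−0.624×1.7) = 0.63×0.3462 = 0.2181
Bulk density: ρ_b = (1−phi)ρ_g + phi·ρ_f = 0.7819×2.71 + 0.2181×1.03
       = 2.119 + 0.225 = 2.344 g/cm³

2.34 g/cm³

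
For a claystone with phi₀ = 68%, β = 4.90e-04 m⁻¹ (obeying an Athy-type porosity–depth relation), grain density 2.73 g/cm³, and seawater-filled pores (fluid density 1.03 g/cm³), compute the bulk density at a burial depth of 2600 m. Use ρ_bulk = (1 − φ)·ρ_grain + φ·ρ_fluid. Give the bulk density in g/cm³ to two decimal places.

Working in km (1 km = 1000 m; β in km⁻¹ = β in m⁻¹ × 1000):
Porosity at depth: phi = 0.68·exp(−0.49×2.6) = 0.68×0.2797 = 0.1902
Bulk density: ρ_b = (1−phi)ρ_g + phi·ρ_f = 0.8098×2.73 + 0.1902×1.03
       = 2.211 + 0.196 = 2.407 g/cm³

2.41 g/cm³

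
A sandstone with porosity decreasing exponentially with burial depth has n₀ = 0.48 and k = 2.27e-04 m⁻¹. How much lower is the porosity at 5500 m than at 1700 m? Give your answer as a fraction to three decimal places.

0.189

Working in km (1 km = 1000 m; k in km⁻¹ = k in m⁻¹ × 1000):
n(1.7) = 0.48·e^(−0.227×1.7) = 0.3263
n(5.5) = 0.48·e^(−0.227×5.5) = 0.1377
Δn = 0.3263 − 0.1377 = 0.1886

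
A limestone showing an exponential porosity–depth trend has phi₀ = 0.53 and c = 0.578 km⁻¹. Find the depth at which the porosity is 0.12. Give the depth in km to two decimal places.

2.57 km

Invert Athy's law: d = ln(phi₀/phi) / c
d = ln(0.53/0.12) / 0.578 = ln(4.417) / 0.578 = 1.4854 / 0.578 = 2.570 km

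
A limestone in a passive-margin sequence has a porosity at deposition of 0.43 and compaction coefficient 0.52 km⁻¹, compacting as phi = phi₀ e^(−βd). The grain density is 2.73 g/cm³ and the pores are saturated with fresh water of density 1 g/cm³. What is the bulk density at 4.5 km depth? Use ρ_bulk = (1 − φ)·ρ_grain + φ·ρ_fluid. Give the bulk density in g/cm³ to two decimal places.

2.66 g/cm³

Porosity at depth: phi = 0.43·exp(−0.52×4.5) = 0.43×0.0963 = 0.0414
Bulk density: ρ_b = (1−phi)ρ_g + phi·ρ_f = 0.9586×2.73 + 0.0414×1
       = 2.617 + 0.041 = 2.658 g/cm³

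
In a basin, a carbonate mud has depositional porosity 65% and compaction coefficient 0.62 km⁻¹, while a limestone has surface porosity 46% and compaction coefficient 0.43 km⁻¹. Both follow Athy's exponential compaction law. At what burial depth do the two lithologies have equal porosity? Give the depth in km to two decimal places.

Set φ₀ₐ e^(−βₐz) = φ₀ᵦ e^(−βᵦz) ⇒ ln(φ₀ₐ/φ₀ᵦ) = (βₐ − βᵦ)·z
z = ln(0.65/0.46) / (0.62 − 0.43) = 0.3457 / 0.19 = 1.820 km

1.82 km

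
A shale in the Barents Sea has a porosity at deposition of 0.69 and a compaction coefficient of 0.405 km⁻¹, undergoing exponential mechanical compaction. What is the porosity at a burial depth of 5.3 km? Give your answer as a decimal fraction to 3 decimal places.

0.081

phi = phi₀·exp(−k·z) = 0.69 × exp(−0.405 × 5.3) = 0.69 × exp(−2.147)
  = 0.69 × 0.1169 = 0.0807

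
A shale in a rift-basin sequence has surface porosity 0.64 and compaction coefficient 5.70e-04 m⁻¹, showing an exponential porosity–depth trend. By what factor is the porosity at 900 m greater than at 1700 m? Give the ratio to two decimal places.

Working in km (1 km = 1000 m; β in km⁻¹ = β in m⁻¹ × 1000):
n(z₁)/n(z₂) = e^(−β·z₁)/e^(−β·z₂) = e^{β(z₂−z₁)}
= exp(0.57 × 0.8) = exp(0.456) = 1.5778

1.58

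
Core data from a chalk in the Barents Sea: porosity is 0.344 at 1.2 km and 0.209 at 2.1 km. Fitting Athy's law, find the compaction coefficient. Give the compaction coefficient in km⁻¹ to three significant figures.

Athy: n(Z) = n₀ e^(−kZ) ⇒ n₁/n₂ = e^{k(Z₂−Z₁)} ⇒ k = ln(n₁/n₂)/(Z₂−Z₁)
k = ln(0.344/0.209) / (2.1 − 1.2) = ln(1.646) / 0.9 = 0.4983 / 0.9 = 0.5537 km⁻¹

0.554 km⁻¹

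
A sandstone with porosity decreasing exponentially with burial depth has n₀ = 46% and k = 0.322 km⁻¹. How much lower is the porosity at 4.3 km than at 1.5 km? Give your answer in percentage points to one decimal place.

n(1.5) = 0.46·e^(−0.322×1.5) = 0.2838
n(4.3) = 0.46·e^(−0.322×4.3) = 0.1152
Δn = 0.2838 − 0.1152 = 0.1686

16.9 percentage points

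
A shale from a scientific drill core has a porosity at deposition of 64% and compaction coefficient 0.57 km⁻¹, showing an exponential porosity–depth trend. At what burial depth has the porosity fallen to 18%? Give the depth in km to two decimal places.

Invert Athy's law: Z = ln(phi₀/phi) / c
Z = ln(0.64/0.18) / 0.57 = ln(3.556) / 0.57 = 1.2685 / 0.57 = 2.225 km

2.23 km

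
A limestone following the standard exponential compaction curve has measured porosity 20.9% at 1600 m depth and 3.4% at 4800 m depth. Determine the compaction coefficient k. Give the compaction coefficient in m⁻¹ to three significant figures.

Working in km (1 km = 1000 m; k in km⁻¹ = k in m⁻¹ × 1000):
Athy: φ(z) = φ₀ e^(−kz) ⇒ φ₁/φ₂ = e^{k(z₂−z₁)} ⇒ k = ln(φ₁/φ₂)/(z₂−z₁)
k = ln(0.209/0.034) / (4.8 − 1.6) = ln(6.147) / 3.2 = 1.8160 / 3.2 = 0.5675 km⁻¹

0.000567 m⁻¹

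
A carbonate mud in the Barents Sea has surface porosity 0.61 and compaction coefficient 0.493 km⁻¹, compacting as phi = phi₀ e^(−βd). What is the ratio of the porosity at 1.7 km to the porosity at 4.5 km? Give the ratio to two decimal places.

phi(d₁)/phi(d₂) = e^(−β·d₁)/e^(−β·d₂) = e^{β(d₂−d₁)}
= exp(0.493 × 2.8) = exp(1.38) = 3.9765

3.98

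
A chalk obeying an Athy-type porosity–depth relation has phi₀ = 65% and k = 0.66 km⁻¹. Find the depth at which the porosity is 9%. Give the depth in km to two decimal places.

3.00 km

Invert Athy's law: Z = ln(phi₀/phi) / k
Z = ln(0.65/0.09) / 0.66 = ln(7.222) / 0.66 = 1.9772 / 0.66 = 2.996 km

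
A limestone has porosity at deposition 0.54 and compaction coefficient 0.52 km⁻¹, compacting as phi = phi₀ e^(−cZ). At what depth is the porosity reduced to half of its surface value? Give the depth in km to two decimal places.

1.33 km

phi/phi₀ = 1/2 ⇒ exp(−c·Z) = 1/2 ⇒ Z = ln(2) / c
Z = 0.6931 / 0.52 = 1.333 km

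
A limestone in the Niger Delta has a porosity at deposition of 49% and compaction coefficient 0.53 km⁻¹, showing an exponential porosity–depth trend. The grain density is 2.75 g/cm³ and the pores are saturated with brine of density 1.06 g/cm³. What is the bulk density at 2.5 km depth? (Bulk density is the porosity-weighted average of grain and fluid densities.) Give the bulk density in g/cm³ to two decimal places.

Porosity at depth: n = 0.49·exp(−0.53×2.5) = 0.49×0.2658 = 0.1302
Bulk density: ρ_b = (1−n)ρ_g + n·ρ_f = 0.8698×2.75 + 0.1302×1.06
       = 2.392 + 0.138 = 2.530 g/cm³

2.53 g/cm³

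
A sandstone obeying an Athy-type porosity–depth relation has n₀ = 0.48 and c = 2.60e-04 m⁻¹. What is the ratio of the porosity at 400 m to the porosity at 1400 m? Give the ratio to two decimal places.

1.30

Working in km (1 km = 1000 m; c in km⁻¹ = c in m⁻¹ × 1000):
n(d₁)/n(d₂) = e^(−c·d₁)/e^(−c·d₂) = e^{c(d₂−d₁)}
= exp(0.26 × 1) = exp(0.26) = 1.2969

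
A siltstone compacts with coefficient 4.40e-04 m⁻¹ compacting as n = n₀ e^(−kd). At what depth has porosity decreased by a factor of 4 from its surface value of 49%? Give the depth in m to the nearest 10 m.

Working in km (1 km = 1000 m; k in km⁻¹ = k in m⁻¹ × 1000):
n/n₀ = 1/4 ⇒ exp(−k·d) = 1/4 ⇒ d = ln(4) / k
d = 1.3863 / 0.44 = 3.151 km

3150 m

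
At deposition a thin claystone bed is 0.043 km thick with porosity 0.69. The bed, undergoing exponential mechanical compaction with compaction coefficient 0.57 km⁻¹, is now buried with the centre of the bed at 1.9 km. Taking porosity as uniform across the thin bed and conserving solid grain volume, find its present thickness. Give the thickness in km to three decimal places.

0.017 km

Porosity at 1.9 km: phi = 0.69·exp(−0.57×1.9) = 0.2336
Solid-volume conservation: h(1−phi) = h₀(1−phi₀) ⇒ h = h₀·(1−phi₀)/(1−phi)
h = 0.043 × (1 − 0.69)/(1 − 0.2336) = 0.043 × 0.4045 = 0.0174 km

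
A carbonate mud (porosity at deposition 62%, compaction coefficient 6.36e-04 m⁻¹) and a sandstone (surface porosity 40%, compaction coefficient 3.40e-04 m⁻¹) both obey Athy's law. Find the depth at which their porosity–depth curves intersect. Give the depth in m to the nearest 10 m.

1480 m

Working in km (1 km = 1000 m; k in km⁻¹ = k in m⁻¹ × 1000):
Set φ₀ₐ e^(−kₐz) = φ₀ᵦ e^(−kᵦz) ⇒ ln(φ₀ₐ/φ₀ᵦ) = (kₐ − kᵦ)·z
z = ln(0.62/0.4) / (0.636 − 0.34) = 0.4383 / 0.296 = 1.481 km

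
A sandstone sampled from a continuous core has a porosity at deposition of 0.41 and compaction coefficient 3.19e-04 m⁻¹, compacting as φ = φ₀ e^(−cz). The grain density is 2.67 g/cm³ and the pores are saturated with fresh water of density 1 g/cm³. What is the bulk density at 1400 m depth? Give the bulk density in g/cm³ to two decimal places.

Working in km (1 km = 1000 m; c in km⁻¹ = c in m⁻¹ × 1000):
Porosity at depth: φ = 0.41·exp(−0.319×1.4) = 0.41×0.6398 = 0.2623
Bulk density: ρ_b = (1−φ)ρ_g + φ·ρ_f = 0.7377×2.67 + 0.2623×1
       = 1.970 + 0.262 = 2.232 g/cm³

2.23 g/cm³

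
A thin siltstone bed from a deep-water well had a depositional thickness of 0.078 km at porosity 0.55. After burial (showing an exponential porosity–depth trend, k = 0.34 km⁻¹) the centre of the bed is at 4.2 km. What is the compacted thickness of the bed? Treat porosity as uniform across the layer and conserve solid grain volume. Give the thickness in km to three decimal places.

Porosity at 4.2 km: n = 0.55·exp(−0.34×4.2) = 0.1319
Solid-volume conservation: h(1−n) = h₀(1−n₀) ⇒ h = h₀·(1−n₀)/(1−n)
h = 0.078 × (1 − 0.55)/(1 − 0.1319) = 0.078 × 0.5184 = 0.0404 km

0.040 km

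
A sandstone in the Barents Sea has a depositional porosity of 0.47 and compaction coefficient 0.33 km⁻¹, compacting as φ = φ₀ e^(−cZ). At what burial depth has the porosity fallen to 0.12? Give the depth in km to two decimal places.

Invert Athy's law: Z = ln(φ₀/φ) / c
Z = ln(0.47/0.12) / 0.33 = ln(3.917) / 0.33 = 1.3652 / 0.33 = 4.137 km

4.14 km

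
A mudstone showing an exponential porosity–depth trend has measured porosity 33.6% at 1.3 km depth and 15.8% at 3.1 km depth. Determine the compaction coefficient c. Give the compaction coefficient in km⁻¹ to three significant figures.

0.419 km⁻¹

Athy: phi(z) = phi₀ e^(−cz) ⇒ phi₁/phi₂ = e^{c(z₂−z₁)} ⇒ c = ln(phi₁/phi₂)/(z₂−z₁)
c = ln(0.336/0.158) / (3.1 − 1.3) = ln(2.127) / 1.8 = 0.7545 / 1.8 = 0.4192 km⁻¹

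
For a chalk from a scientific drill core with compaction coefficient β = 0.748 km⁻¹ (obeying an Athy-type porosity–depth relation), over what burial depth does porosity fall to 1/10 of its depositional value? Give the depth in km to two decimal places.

3.08 km

φ/φ₀ = 1/10 ⇒ exp(−β·d) = 1/10 ⇒ d = ln(10) / β
d = 2.3026 / 0.748 = 3.078 km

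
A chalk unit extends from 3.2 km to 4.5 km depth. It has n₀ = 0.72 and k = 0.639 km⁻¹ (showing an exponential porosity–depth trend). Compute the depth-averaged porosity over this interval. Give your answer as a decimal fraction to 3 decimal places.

0.063

⟨n⟩ = (1/(d₂−d₁)) ∫ n₀ e^(−kd) dd = n₀·(e^(−k·d₁) − e^(−k·d₂)) / (k·(d₂−d₁))
e^(−0.639×3.2) = 0.1294; e^(−0.639×4.5) = 0.0564
⟨n⟩ = 0.72 × (0.1294 − 0.0564) / (0.639 × 1.3) = 0.72 × 0.0879 = 0.0633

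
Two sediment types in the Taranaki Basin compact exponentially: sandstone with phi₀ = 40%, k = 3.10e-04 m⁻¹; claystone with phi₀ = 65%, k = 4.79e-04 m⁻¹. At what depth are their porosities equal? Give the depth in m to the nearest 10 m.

2870 m

Working in km (1 km = 1000 m; k in km⁻¹ = k in m⁻¹ × 1000):
Set phi₀ₐ e^(−kₐz) = phi₀ᵦ e^(−kᵦz) ⇒ ln(phi₀ₐ/phi₀ᵦ) = (kₐ − kᵦ)·z
z = ln(0.4/0.65) / (0.31 − 0.479) = -0.4855 / -0.169 = 2.873 km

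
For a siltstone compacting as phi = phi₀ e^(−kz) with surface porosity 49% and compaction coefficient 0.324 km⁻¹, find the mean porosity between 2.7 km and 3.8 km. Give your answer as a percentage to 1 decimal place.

⟨phi⟩ = (1/(z₂−z₁)) ∫ phi₀ e^(−kz) dz = phi₀·(e^(−k·z₁) − e^(−k·z₂)) / (k·(z₂−z₁))
e^(−0.324×2.7) = 0.4169; e^(−0.324×3.8) = 0.2919
⟨phi⟩ = 0.49 × (0.4169 − 0.2919) / (0.324 × 1.1) = 0.49 × 0.3507 = 0.1719

17.2%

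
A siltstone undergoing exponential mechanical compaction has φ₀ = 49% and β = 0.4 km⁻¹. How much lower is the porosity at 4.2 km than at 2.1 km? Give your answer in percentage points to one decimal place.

12.0 percentage points

φ(2.1) = 0.49·e^(−0.4×2.1) = 0.2115
φ(4.2) = 0.49·e^(−0.4×4.2) = 0.0913
Δφ = 0.2115 − 0.0913 = 0.1202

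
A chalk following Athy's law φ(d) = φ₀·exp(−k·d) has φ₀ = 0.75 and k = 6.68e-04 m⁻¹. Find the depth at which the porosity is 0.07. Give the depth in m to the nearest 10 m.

3550 m

Working in km (1 km = 1000 m; k in km⁻¹ = k in m⁻¹ × 1000):
Invert Athy's law: d = ln(φ₀/φ) / k
d = ln(0.75/0.07) / 0.668 = ln(10.71) / 0.668 = 2.3716 / 0.668 = 3.550 km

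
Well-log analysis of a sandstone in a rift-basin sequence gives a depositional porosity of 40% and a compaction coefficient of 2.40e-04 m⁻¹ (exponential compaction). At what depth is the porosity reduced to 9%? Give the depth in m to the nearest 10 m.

6220 m

Working in km (1 km = 1000 m; c in km⁻¹ = c in m⁻¹ × 1000):
Invert Athy's law: z = ln(phi₀/phi) / c
z = ln(0.4/0.09) / 0.24 = ln(4.444) / 0.24 = 1.4917 / 0.24 = 6.215 km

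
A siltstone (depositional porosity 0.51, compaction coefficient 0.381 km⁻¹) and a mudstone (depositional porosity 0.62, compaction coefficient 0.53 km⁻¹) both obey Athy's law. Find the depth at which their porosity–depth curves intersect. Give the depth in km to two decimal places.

1.31 km

Set φ₀ₐ e^(−kₐZ) = φ₀ᵦ e^(−kᵦZ) ⇒ ln(φ₀ₐ/φ₀ᵦ) = (kₐ − kᵦ)·Z
Z = ln(0.51/0.62) / (0.381 − 0.53) = -0.1953 / -0.149 = 1.311 km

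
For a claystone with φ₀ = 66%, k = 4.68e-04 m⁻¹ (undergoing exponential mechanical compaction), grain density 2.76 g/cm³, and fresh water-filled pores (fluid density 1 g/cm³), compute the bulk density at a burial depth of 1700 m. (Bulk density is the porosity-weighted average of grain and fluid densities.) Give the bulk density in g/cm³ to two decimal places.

Working in km (1 km = 1000 m; k in km⁻¹ = k in m⁻¹ × 1000):
Porosity at depth: φ = 0.66·exp(−0.468×1.7) = 0.66×0.4513 = 0.2979
Bulk density: ρ_b = (1−φ)ρ_g + φ·ρ_f = 0.7021×2.76 + 0.2979×1
       = 1.938 + 0.298 = 2.236 g/cm³

2.24 g/cm³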